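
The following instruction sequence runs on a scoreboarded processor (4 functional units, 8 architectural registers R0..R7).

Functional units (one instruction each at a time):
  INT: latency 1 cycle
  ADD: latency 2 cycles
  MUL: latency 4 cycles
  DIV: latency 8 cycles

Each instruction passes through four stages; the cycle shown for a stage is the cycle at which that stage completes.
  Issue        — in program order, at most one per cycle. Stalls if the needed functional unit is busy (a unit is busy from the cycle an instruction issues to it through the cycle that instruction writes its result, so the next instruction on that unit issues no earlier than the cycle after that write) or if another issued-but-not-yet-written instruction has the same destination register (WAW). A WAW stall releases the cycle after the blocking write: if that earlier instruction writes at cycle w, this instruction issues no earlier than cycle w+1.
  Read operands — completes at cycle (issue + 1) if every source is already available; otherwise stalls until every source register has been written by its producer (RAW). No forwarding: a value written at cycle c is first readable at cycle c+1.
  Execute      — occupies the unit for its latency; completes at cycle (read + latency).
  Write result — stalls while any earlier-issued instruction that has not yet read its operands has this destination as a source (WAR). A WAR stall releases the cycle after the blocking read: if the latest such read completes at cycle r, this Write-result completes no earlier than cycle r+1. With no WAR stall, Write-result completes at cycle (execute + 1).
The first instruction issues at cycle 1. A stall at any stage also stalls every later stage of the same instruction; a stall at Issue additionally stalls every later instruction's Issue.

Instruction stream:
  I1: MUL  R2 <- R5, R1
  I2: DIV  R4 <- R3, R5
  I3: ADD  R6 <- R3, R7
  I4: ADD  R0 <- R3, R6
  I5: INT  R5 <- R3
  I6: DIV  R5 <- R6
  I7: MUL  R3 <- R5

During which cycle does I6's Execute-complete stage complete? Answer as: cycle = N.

cycle = 22

I1  is:1  ro:2  ex:6  wr:7
I2  is:2  ro:3  ex:11  wr:12
I3  is:3  ro:4  ex:6  wr:7
I4  is:8  ro:9  ex:11  wr:12  — struct: ADD busy until I3 writes@7
I5  is:9  ro:10  ex:11  wr:12
I6  is:13  ro:14  ex:22  wr:23  — WAW R5: wait I5 write@12
I7  is:14  ro:24  ex:28  wr:29  — RAW R5: wait I6 write@23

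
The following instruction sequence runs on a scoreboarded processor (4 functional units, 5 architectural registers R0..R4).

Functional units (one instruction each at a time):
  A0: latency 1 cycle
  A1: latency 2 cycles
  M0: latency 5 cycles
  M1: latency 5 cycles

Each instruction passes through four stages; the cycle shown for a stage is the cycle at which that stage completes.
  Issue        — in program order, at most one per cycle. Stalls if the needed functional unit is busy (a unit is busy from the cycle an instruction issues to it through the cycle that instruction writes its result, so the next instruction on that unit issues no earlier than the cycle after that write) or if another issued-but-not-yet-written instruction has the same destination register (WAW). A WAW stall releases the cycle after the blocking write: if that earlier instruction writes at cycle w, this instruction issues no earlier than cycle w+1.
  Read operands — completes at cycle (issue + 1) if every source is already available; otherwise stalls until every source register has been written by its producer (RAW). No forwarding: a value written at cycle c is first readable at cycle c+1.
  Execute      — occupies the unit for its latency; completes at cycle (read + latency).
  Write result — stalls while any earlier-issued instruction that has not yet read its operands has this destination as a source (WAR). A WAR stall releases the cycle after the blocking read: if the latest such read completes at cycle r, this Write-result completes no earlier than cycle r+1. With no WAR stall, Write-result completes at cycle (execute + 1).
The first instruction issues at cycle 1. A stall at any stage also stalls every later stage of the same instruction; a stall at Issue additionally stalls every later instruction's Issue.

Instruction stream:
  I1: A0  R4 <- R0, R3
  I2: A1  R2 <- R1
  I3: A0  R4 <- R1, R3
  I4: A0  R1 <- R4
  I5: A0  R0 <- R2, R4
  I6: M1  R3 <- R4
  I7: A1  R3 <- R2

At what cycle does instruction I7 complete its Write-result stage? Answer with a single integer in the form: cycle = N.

I1  is:1  ro:2  ex:3  wr:4
I2  is:2  ro:3  ex:5  wr:6
I3  is:5  ro:6  ex:7  wr:8  — struct: A0 busy until I1 writes@4
I4  is:9  ro:10  ex:11  wr:12  — struct: A0 busy until I3 writes@8
I5  is:13  ro:14  ex:15  wr:16  — struct: A0 busy until I4 writes@12
I6  is:14  ro:15  ex:20  wr:21
I7  is:22  ro:23  ex:25  wr:26  — WAW R3: wait I6 write@21

cycle = 26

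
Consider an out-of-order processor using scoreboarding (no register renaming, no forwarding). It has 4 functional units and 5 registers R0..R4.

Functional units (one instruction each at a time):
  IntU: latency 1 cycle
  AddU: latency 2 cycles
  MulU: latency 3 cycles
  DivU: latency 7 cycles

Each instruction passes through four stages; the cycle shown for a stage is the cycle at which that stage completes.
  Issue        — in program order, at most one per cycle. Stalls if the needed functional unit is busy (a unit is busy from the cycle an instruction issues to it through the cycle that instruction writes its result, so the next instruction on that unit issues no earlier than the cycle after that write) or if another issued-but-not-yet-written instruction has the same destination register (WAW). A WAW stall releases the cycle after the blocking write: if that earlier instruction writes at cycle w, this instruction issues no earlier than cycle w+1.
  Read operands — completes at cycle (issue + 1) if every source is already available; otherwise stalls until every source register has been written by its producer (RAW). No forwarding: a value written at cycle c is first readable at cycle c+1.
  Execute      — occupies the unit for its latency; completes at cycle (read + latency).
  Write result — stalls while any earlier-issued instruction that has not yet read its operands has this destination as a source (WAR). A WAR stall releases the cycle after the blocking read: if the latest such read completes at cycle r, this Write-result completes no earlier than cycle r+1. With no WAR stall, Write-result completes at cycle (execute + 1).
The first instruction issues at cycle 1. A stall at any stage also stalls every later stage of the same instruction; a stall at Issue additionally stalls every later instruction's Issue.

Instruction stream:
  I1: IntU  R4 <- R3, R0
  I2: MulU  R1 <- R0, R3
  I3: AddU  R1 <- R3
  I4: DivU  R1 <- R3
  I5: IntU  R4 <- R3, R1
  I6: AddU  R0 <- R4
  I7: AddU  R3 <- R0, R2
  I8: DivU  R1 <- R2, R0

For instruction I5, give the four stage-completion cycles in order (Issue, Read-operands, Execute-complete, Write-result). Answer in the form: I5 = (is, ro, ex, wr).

I1  is:1  ro:2  ex:3  wr:4
I2  is:2  ro:3  ex:6  wr:7
I3  is:8  ro:9  ex:11  wr:12  — WAW R1: wait I2 write@7
I4  is:13  ro:14  ex:21  wr:22  — WAW R1: wait I3 write@12
I5  is:14  ro:23  ex:24  wr:25  — RAW R1: wait I4 write@22
I6  is:15  ro:26  ex:28  wr:29  — RAW R4: wait I5 write@25
I7  is:30  ro:31  ex:33  wr:34  — struct: AddU busy until I6 writes@29
I8  is:31  ro:32  ex:39  wr:40

I5 = (14, 23, 24, 25)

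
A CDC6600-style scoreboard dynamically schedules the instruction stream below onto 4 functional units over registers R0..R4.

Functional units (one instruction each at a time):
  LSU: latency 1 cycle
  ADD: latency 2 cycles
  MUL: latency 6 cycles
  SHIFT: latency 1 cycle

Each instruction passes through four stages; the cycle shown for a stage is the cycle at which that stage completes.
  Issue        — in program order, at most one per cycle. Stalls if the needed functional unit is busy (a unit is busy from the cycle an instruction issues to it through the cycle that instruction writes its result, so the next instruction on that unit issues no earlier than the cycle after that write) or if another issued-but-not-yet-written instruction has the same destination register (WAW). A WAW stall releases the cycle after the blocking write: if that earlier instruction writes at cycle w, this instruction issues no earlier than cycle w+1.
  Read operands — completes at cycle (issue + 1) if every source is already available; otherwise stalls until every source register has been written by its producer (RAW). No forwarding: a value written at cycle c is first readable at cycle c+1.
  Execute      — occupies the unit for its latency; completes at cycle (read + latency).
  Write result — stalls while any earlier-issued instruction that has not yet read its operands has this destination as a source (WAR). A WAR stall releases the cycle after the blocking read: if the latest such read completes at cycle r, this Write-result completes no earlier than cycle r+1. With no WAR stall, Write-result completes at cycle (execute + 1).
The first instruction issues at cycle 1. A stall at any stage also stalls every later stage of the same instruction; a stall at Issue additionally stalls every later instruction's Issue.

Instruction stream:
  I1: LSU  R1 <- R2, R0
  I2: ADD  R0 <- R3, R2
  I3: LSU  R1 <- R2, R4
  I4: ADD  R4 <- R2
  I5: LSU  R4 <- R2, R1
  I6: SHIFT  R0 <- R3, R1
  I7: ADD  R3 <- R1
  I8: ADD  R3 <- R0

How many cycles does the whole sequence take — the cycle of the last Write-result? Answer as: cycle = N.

cycle = 23

[1] I1 issues→LSU
[2] I1 reads · I2 issues→ADD
[3] I1 exec-done · I2 reads
[4] I1 writes R1
[5] I2 exec-done · I3 issues→LSU
[6] I2 writes R0 · I3 reads
[7] I3 exec-done · I4 issues→ADD
[8] I3 writes R1 · I4 reads
[10] I4 exec-done
[11] I4 writes R4
[12] I5 issues→LSU
[13] I5 reads · I6 issues→SHIFT
[14] I5 exec-done · I6 reads · I7 issues→ADD
[15] I5 writes R4 · I6 exec-done · I7 reads
[16] I6 writes R0
[17] I7 exec-done
[18] I7 writes R3
[19] I8 issues→ADD
[20] I8 reads
[22] I8 exec-done
[23] I8 writes R3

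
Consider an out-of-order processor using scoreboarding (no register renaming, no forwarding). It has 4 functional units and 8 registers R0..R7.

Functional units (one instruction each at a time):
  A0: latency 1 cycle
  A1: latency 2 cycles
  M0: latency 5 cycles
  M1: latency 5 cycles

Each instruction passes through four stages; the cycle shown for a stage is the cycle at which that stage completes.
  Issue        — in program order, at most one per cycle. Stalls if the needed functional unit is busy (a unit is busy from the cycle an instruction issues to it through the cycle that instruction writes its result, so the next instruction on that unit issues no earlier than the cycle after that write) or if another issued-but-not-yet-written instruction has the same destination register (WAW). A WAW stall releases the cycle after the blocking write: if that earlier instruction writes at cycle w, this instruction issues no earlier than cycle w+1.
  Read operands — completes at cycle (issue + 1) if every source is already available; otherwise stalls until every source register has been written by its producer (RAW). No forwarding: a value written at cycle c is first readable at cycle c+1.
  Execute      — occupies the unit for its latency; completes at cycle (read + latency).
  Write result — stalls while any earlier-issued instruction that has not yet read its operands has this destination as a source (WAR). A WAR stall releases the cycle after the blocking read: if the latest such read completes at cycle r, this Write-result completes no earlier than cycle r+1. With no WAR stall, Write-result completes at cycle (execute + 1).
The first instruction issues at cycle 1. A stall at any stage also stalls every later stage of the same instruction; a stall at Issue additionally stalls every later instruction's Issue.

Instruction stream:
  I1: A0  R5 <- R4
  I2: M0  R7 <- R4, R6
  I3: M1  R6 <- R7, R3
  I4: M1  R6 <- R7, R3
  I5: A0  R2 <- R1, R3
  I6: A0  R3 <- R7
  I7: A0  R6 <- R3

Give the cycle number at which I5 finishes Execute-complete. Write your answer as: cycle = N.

I1 -> (1, 2, 3, 4)
I2 -> (2, 3, 8, 9)
I3 -> (3, 10, 15, 16)  // RAW R7: wait I2 write@9
I4 -> (17, 18, 23, 24)  // struct: M1 busy until I3 writes@16
I5 -> (18, 19, 20, 21)
I6 -> (22, 23, 24, 25)  // struct: A0 busy until I5 writes@21
I7 -> (26, 27, 28, 29)  // struct: A0 busy until I6 writes@25

cycle = 20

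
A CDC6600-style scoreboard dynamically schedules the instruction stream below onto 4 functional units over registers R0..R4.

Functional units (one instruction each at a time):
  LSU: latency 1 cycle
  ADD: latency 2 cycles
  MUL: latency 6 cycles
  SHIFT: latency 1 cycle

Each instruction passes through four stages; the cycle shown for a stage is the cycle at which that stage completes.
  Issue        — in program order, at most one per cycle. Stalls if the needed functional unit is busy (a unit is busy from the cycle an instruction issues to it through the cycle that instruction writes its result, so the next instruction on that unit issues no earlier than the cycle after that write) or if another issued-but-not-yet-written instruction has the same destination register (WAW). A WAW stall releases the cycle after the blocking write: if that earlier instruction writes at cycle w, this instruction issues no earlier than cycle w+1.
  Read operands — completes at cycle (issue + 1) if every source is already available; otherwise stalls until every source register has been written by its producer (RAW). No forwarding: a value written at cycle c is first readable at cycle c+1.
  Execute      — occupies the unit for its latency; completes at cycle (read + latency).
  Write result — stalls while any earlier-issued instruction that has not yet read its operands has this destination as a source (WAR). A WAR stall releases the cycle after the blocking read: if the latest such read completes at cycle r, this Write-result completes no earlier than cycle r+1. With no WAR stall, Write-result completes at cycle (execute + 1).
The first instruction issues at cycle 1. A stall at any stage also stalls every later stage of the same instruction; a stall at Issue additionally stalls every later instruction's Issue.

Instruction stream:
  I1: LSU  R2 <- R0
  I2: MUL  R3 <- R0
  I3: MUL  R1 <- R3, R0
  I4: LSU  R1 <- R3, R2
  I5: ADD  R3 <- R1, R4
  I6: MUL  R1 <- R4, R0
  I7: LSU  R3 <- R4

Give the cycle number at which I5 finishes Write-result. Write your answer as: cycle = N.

cycle = 27

t=1  I1 dispatched to LSU
t=2  I1 operands ready, I2 dispatched to MUL
t=3  I1 complete, I2 operands ready
t=4  R2←I1
t=9  I2 complete
t=10  R3←I2
t=11  I3 dispatched to MUL
t=12  I3 operands ready
t=18  I3 complete
t=19  R1←I3
t=20  I4 dispatched to LSU
t=21  I4 operands ready, I5 dispatched to ADD
t=22  I4 complete
t=23  R1←I4
t=24  I5 operands ready, I6 dispatched to MUL
t=25  I6 operands ready
t=26  I5 complete
t=27  R3←I5
t=28  I7 dispatched to LSU
t=29  I7 operands ready
t=30  I7 complete
t=31  I6 complete, R3←I7
t=32  R1←I6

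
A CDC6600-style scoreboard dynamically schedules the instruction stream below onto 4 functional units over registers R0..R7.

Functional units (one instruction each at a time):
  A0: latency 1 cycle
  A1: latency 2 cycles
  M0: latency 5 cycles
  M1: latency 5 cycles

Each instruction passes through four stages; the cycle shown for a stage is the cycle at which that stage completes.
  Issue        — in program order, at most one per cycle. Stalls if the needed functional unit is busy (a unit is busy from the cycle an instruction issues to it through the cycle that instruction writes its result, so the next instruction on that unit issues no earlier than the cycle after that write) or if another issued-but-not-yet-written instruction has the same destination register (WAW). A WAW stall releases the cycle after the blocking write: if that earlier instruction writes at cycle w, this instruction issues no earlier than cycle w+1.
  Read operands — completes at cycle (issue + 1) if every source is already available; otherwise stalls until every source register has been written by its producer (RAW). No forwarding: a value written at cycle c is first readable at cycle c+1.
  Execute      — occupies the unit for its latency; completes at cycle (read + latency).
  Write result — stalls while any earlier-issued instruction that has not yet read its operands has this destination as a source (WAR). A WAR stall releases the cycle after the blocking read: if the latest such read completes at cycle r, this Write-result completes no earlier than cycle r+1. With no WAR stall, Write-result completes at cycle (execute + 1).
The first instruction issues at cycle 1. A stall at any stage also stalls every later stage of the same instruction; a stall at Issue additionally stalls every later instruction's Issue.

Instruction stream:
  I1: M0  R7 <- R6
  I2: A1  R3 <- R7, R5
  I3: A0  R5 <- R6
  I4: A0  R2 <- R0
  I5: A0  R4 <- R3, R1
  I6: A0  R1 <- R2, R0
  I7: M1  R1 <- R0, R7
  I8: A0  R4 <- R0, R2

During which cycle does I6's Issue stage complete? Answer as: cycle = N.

[1] I1 issues→M0
[2] I1 reads | I2 issues→A1
[3] I3 issues→A0
[4] I3 reads
[5] I3 exec-done
[7] I1 exec-done
[8] I1 writes R7
[9] I2 reads
[10] I3 writes R5
[11] I2 exec-done | I4 issues→A0
[12] I2 writes R3 | I4 reads
[13] I4 exec-done
[14] I4 writes R2
[15] I5 issues→A0
[16] I5 reads
[17] I5 exec-done
[18] I5 writes R4
[19] I6 issues→A0
[20] I6 reads
[21] I6 exec-done
[22] I6 writes R1
[23] I7 issues→M1
[24] I7 reads | I8 issues→A0
[25] I8 reads
[26] I8 exec-done
[27] I8 writes R4
[29] I7 exec-done
[30] I7 writes R1

cycle = 19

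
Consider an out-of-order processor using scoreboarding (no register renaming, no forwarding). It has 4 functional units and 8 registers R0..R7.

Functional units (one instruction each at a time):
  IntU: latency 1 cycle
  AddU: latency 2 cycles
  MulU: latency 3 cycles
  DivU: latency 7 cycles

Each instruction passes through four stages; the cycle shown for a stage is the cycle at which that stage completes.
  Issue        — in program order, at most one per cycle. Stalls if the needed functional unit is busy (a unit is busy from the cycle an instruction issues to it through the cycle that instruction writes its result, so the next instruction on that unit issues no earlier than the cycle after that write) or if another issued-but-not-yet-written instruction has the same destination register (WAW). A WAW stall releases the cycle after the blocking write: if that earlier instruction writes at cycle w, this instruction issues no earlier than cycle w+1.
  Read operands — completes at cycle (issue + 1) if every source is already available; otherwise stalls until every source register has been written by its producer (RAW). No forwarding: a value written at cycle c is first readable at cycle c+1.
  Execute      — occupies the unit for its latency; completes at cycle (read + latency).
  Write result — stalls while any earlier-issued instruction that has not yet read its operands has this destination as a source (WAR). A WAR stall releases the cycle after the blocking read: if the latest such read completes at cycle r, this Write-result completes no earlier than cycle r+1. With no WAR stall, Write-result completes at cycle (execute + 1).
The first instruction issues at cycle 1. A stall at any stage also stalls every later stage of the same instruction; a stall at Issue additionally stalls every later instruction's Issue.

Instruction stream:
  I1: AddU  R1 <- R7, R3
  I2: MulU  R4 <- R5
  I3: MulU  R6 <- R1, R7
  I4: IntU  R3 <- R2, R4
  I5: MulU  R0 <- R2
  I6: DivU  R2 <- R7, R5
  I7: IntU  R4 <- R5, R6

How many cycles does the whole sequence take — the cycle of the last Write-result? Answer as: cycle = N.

cycle = 24

cycle 1: I1→AddU
cycle 2: I1 RO · I2→MulU
cycle 3: I2 RO
cycle 4: I1 EX
cycle 5: I1 WR R1
cycle 6: I2 EX
cycle 7: I2 WR R4
cycle 8: I3→MulU
cycle 9: I3 RO · I4→IntU
cycle 10: I4 RO
cycle 11: I4 EX
cycle 12: I3 EX · I4 WR R3
cycle 13: I3 WR R6
cycle 14: I5→MulU
cycle 15: I5 RO · I6→DivU
cycle 16: I6 RO · I7→IntU
cycle 17: I7 RO
cycle 18: I5 EX · I7 EX
cycle 19: I5 WR R0 · I7 WR R4
cycle 23: I6 EX
cycle 24: I6 WR R2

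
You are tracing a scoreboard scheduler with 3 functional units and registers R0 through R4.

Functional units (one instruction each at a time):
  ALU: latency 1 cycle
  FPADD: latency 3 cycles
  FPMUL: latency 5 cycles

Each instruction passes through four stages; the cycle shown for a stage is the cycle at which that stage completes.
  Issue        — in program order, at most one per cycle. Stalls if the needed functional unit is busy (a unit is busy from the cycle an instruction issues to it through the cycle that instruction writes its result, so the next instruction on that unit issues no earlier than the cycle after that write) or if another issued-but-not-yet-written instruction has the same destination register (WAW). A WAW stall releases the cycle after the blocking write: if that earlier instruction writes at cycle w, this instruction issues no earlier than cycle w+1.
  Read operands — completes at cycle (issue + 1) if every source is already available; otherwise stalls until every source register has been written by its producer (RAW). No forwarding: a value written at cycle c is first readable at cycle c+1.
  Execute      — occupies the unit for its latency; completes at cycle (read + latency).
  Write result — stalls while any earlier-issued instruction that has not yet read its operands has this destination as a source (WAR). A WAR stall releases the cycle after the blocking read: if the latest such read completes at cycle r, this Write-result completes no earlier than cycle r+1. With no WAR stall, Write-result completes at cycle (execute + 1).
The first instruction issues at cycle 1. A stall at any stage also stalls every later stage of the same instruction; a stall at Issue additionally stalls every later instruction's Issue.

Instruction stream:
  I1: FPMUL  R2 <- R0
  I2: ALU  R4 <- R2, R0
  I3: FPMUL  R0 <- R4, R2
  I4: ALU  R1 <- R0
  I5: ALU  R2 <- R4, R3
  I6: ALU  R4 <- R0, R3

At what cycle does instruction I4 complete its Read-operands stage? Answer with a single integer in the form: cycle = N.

I1: IS=1 RO=2 EX=7 WR=8
I2: IS=2 RO=9 EX=10 WR=11  [RAW R2: wait I1 write@8]
I3: IS=9 RO=12 EX=17 WR=18  [struct: FPMUL busy until I1 writes@8; RAW R4: wait I2 write@11]
I4: IS=12 RO=19 EX=20 WR=21  [struct: ALU busy until I2 writes@11; RAW R0: wait I3 write@18]
I5: IS=22 RO=23 EX=24 WR=25  [struct: ALU busy until I4 writes@21]
I6: IS=26 RO=27 EX=28 WR=29  [struct: ALU busy until I5 writes@25]

cycle = 19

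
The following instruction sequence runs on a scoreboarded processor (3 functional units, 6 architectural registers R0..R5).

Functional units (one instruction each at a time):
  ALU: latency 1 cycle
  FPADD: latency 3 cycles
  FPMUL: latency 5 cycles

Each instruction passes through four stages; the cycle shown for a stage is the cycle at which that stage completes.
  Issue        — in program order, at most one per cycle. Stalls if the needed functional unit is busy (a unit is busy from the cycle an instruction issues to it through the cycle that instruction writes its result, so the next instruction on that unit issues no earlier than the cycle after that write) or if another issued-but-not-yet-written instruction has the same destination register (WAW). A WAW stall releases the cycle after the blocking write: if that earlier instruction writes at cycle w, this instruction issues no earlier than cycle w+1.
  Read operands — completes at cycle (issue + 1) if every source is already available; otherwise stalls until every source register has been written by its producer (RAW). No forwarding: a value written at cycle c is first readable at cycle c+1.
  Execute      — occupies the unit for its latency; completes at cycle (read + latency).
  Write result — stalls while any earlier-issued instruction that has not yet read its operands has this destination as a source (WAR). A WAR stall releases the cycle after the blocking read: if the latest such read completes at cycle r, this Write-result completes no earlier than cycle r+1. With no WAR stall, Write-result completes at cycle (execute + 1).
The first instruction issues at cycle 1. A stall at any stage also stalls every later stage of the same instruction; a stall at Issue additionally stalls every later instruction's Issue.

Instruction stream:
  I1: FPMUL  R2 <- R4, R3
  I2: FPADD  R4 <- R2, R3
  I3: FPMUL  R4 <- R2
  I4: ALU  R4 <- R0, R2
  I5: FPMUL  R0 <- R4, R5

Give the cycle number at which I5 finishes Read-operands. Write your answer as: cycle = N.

  I1 | 1 | 2 | 7 | 8
  I2 | 2 | 9 | 12 | 13   RAW R2: wait I1 write@8
  I3 | 14 | 15 | 20 | 21   WAW R4: wait I2 write@13
  I4 | 22 | 23 | 24 | 25   WAW R4: wait I3 write@21
  I5 | 23 | 26 | 31 | 32   RAW R4: wait I4 write@25

cycle = 26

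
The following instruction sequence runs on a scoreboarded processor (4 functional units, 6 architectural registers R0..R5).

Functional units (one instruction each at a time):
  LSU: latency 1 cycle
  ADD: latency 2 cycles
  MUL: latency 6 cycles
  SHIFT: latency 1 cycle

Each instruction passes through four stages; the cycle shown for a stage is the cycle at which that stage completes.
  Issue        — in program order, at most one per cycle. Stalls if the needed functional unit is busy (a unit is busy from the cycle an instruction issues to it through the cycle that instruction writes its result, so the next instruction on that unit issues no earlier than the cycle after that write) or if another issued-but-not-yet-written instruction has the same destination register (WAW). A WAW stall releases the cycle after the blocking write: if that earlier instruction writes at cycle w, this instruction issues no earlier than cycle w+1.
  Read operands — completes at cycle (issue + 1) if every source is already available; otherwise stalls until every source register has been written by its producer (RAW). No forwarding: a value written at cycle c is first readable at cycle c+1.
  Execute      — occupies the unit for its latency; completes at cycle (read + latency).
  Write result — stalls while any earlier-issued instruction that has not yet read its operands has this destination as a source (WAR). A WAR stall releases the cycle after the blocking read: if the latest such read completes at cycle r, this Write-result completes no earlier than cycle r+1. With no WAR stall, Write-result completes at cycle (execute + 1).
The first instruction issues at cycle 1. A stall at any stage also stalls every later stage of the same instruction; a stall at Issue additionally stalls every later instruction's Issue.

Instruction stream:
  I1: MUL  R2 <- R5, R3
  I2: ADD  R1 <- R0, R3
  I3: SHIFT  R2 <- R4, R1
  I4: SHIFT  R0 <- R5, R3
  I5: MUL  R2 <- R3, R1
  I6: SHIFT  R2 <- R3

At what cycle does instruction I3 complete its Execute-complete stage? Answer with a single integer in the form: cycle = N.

  I1 | 1 | 2 | 8 | 9
  I2 | 2 | 3 | 5 | 6
  I3 | 10 | 11 | 12 | 13   WAW R2: wait I1 write@9
  I4 | 14 | 15 | 16 | 17   struct: SHIFT busy until I3 writes@13
  I5 | 15 | 16 | 22 | 23
  I6 | 24 | 25 | 26 | 27   WAW R2: wait I5 write@23

cycle = 12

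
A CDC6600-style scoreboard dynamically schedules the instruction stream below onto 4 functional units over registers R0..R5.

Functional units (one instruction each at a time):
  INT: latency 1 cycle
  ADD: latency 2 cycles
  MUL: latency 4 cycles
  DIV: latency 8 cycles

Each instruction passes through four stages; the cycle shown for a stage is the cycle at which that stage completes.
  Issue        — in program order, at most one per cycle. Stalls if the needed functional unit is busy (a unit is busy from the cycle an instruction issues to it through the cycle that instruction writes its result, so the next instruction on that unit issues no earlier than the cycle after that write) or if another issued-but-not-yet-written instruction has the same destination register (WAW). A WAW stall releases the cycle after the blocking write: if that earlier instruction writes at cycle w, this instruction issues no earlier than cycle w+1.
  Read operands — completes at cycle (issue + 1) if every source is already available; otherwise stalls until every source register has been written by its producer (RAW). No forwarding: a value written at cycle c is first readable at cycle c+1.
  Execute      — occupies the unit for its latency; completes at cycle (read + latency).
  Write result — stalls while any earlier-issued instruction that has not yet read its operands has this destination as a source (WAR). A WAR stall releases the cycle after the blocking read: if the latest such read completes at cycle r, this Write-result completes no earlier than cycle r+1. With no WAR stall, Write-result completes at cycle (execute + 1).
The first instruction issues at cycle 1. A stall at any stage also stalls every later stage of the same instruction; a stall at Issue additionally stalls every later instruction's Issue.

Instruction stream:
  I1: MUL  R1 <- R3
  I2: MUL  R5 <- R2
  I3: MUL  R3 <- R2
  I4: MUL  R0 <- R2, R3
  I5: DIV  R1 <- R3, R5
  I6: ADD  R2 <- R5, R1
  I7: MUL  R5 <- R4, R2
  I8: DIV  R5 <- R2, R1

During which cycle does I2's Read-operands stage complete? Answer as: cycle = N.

[1] I1 issues→MUL
[2] I1 reads
[6] I1 exec-done
[7] I1 writes R1
[8] I2 issues→MUL
[9] I2 reads
[13] I2 exec-done
[14] I2 writes R5
[15] I3 issues→MUL
[16] I3 reads
[20] I3 exec-done
[21] I3 writes R3
[22] I4 issues→MUL
[23] I4 reads; I5 issues→DIV
[24] I5 reads; I6 issues→ADD
[27] I4 exec-done
[28] I4 writes R0
[29] I7 issues→MUL
[32] I5 exec-done
[33] I5 writes R1
[34] I6 reads
[36] I6 exec-done
[37] I6 writes R2
[38] I7 reads
[42] I7 exec-done
[43] I7 writes R5
[44] I8 issues→DIV
[45] I8 reads
[53] I8 exec-done
[54] I8 writes R5

cycle = 9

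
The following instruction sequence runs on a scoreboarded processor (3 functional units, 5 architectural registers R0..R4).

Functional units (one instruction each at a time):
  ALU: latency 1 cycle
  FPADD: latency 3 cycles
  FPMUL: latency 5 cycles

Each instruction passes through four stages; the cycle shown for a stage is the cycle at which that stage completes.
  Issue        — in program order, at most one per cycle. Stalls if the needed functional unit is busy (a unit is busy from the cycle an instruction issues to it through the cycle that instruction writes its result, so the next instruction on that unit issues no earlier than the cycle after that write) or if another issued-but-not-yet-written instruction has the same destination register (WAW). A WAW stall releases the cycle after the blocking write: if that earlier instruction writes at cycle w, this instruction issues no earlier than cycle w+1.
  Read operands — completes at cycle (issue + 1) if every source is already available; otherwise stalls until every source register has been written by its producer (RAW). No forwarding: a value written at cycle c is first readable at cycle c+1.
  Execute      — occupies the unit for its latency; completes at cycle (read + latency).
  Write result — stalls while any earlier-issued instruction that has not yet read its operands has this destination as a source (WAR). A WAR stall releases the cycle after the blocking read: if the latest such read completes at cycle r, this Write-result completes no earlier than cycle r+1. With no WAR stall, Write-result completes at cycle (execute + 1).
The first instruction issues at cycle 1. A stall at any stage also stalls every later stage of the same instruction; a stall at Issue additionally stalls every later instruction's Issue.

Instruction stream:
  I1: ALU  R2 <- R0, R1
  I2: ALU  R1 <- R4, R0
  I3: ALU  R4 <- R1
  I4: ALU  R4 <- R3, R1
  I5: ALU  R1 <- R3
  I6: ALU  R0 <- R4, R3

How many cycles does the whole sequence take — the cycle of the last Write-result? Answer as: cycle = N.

I1 -> (1, 2, 3, 4)
I2 -> (5, 6, 7, 8)  // struct: ALU busy until I1 writes@4
I3 -> (9, 10, 11, 12)  // struct: ALU busy until I2 writes@8
I4 -> (13, 14, 15, 16)  // struct: ALU busy until I3 writes@12
I5 -> (17, 18, 19, 20)  // struct: ALU busy until I4 writes@16
I6 -> (21, 22, 23, 24)  // struct: ALU busy until I5 writes@20

cycle = 24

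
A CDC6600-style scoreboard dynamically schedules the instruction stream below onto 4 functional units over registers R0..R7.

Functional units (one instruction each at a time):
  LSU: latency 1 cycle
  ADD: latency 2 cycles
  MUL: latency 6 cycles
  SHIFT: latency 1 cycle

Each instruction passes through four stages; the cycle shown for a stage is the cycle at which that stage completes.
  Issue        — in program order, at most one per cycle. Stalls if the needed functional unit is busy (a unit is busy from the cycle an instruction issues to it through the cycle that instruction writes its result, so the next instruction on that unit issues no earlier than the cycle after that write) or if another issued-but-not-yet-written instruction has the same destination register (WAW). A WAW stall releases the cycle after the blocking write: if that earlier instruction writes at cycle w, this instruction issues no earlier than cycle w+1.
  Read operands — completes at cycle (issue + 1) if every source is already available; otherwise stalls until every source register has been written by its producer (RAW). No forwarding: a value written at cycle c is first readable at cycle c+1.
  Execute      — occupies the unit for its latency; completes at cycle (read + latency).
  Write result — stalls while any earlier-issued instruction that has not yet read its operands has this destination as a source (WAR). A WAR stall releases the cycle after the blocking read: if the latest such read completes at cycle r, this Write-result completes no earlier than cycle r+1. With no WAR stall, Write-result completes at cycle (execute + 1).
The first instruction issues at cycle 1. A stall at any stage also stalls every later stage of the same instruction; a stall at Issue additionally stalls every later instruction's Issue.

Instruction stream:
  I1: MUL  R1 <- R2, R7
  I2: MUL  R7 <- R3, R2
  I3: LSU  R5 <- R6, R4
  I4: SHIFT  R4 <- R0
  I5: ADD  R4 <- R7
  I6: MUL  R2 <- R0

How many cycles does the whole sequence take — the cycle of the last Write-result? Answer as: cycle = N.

cycle 1: I1→MUL
cycle 2: I1 RO
cycle 8: I1 EX
cycle 9: I1 WR R1
cycle 10: I2→MUL
cycle 11: I2 RO; I3→LSU
cycle 12: I3 RO; I4→SHIFT
cycle 13: I3 EX; I4 RO
cycle 14: I3 WR R5; I4 EX
cycle 15: I4 WR R4
cycle 16: I5→ADD
cycle 17: I2 EX
cycle 18: I2 WR R7
cycle 19: I5 RO; I6→MUL
cycle 20: I6 RO
cycle 21: I5 EX
cycle 22: I5 WR R4
cycle 26: I6 EX
cycle 27: I6 WR R2

cycle = 27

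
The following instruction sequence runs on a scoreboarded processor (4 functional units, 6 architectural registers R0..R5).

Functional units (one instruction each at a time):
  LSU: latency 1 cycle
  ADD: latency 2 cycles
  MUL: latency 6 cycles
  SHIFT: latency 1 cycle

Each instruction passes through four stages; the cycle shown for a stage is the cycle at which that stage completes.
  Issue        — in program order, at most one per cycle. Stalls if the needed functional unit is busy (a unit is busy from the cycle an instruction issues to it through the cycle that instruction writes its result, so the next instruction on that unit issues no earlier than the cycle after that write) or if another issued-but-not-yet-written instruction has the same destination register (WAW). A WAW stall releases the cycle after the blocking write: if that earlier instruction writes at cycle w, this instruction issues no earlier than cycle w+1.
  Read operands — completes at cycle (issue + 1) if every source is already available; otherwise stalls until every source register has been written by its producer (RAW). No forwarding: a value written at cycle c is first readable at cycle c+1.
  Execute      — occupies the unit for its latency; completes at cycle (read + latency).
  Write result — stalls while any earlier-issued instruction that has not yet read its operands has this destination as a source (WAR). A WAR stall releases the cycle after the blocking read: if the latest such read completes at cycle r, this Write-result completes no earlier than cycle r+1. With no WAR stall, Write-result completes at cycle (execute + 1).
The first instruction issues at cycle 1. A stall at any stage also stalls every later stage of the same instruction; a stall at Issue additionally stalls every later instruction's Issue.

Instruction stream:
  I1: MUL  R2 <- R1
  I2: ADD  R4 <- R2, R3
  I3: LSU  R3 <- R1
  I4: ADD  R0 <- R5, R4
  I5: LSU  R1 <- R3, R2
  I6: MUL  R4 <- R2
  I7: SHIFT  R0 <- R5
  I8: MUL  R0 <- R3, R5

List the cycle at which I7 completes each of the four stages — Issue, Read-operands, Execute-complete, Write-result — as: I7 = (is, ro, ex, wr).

t=1  I1 issues→MUL
t=2  I1 reads; I2 issues→ADD
t=3  I3 issues→LSU
t=4  I3 reads
t=5  I3 exec-done
t=8  I1 exec-done
t=9  I1 writes R2
t=10  I2 reads
t=11  I3 writes R3
t=12  I2 exec-done
t=13  I2 writes R4
t=14  I4 issues→ADD
t=15  I4 reads; I5 issues→LSU
t=16  I5 reads; I6 issues→MUL
t=17  I4 exec-done; I5 exec-done; I6 reads
t=18  I4 writes R0; I5 writes R1
t=19  I7 issues→SHIFT
t=20  I7 reads
t=21  I7 exec-done
t=22  I7 writes R0
t=23  I6 exec-done
t=24  I6 writes R4
t=25  I8 issues→MUL
t=26  I8 reads
t=32  I8 exec-done
t=33  I8 writes R0

I7 = (19, 20, 21, 22)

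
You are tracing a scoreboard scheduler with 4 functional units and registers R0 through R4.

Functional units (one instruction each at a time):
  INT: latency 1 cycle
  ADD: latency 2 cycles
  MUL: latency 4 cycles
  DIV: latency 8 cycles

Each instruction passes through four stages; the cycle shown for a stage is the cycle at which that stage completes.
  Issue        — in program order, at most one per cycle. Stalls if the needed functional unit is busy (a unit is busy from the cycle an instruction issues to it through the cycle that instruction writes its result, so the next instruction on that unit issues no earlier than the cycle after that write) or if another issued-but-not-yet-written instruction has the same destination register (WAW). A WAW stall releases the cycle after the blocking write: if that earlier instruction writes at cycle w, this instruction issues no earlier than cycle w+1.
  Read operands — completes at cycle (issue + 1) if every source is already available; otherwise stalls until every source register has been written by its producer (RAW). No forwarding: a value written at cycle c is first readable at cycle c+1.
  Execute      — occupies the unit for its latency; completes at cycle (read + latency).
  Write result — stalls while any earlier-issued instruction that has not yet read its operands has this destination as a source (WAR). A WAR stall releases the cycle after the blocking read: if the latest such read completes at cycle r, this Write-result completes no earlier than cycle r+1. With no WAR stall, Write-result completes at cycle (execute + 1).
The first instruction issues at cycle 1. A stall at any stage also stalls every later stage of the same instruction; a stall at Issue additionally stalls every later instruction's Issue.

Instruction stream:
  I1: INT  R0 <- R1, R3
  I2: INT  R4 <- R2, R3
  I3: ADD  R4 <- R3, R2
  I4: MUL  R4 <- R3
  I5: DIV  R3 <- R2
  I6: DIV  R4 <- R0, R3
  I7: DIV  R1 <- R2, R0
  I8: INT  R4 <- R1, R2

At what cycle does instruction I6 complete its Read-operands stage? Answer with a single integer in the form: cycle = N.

[1] I1→INT
[2] I1 RO
[3] I1 EX
[4] I1 WR R0
[5] I2→INT
[6] I2 RO
[7] I2 EX
[8] I2 WR R4
[9] I3→ADD
[10] I3 RO
[12] I3 EX
[13] I3 WR R4
[14] I4→MUL
[15] I4 RO | I5→DIV
[16] I5 RO
[19] I4 EX
[20] I4 WR R4
[24] I5 EX
[25] I5 WR R3
[26] I6→DIV
[27] I6 RO
[35] I6 EX
[36] I6 WR R4
[37] I7→DIV
[38] I7 RO | I8→INT
[46] I7 EX
[47] I7 WR R1
[48] I8 RO
[49] I8 EX
[50] I8 WR R4

cycle = 27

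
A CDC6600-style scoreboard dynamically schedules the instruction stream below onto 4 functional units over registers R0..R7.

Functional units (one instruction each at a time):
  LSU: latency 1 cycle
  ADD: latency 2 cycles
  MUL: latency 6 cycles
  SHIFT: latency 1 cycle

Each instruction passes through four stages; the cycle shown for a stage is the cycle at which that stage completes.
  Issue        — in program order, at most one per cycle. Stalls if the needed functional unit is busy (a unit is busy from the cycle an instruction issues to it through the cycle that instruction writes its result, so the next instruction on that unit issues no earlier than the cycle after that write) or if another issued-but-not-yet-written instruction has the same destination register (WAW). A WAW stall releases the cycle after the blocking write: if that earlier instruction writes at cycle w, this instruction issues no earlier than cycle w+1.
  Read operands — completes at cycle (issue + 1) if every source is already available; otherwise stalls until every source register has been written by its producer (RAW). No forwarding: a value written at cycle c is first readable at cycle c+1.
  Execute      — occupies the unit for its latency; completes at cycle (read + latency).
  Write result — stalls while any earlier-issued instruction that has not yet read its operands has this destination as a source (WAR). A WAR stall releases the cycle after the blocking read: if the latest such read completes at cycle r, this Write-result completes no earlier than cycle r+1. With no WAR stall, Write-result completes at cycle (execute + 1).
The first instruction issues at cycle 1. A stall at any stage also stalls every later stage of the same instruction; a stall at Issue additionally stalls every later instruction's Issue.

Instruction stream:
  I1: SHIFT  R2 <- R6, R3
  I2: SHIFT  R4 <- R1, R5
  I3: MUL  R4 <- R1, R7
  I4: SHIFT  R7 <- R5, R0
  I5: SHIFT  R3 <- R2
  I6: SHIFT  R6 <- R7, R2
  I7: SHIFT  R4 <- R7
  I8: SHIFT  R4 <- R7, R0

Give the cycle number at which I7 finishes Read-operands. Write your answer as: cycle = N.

t=1  I1 issues→SHIFT
t=2  I1 reads
t=3  I1 exec-done
t=4  I1 writes R2
t=5  I2 issues→SHIFT
t=6  I2 reads
t=7  I2 exec-done
t=8  I2 writes R4
t=9  I3 issues→MUL
t=10  I3 reads; I4 issues→SHIFT
t=11  I4 reads
t=12  I4 exec-done
t=13  I4 writes R7
t=14  I5 issues→SHIFT
t=15  I5 reads
t=16  I3 exec-done; I5 exec-done
t=17  I3 writes R4; I5 writes R3
t=18  I6 issues→SHIFT
t=19  I6 reads
t=20  I6 exec-done
t=21  I6 writes R6
t=22  I7 issues→SHIFT
t=23  I7 reads
t=24  I7 exec-done
t=25  I7 writes R4
t=26  I8 issues→SHIFT
t=27  I8 reads
t=28  I8 exec-done
t=29  I8 writes R4

cycle = 23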